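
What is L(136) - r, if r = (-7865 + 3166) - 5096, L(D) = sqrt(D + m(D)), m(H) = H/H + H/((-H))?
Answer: 9795 + 2*sqrt(34) ≈ 9806.7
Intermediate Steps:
m(H) = 0 (m(H) = 1 + H*(-1/H) = 1 - 1 = 0)
L(D) = sqrt(D) (L(D) = sqrt(D + 0) = sqrt(D))
r = -9795 (r = -4699 - 5096 = -9795)
L(136) - r = sqrt(136) - 1*(-9795) = 2*sqrt(34) + 9795 = 9795 + 2*sqrt(34)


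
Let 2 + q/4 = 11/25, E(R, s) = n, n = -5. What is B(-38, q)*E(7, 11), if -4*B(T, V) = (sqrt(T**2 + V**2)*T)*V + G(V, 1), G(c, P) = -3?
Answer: -15/4 + 2964*sqrt(231709)/125 ≈ 11410.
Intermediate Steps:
E(R, s) = -5
q = -156/25 (q = -8 + 4*(11/25) = -8 + 44/25 = -156/25 ≈ -6.2400)
B(T, V) = 3/4 - T*V*sqrt(T**2 + V**2)/4 (B(T, V) = -((sqrt(T**2 + V**2)*T)*V - 3)/4 = -((T*sqrt(T**2 + V**2))*V - 3)/4 = -(T*V*sqrt(T**2 + V**2) - 3)/4 = -(-3 + T*V*sqrt(T**2 + V**2))/4 = 3/4 - T*V*sqrt(T**2 + V**2)/4)
B(-38, q)*E(7, 11) = (3/4 - 1/4*(-38)*(-156/25)*sqrt((-38)**2 + (-156/25)**2))*(-5) = (3/4 - 1/4*(-38)*(-156/25)*sqrt(1444 + 24336/625))*(-5) = (3/4 - 1/4*(-38)*(-156/25)*sqrt(926836/625))*(-5) = (3/4 - 1/4*(-38)*(-156/25)*2*sqrt(231709)/25)*(-5) = (3/4 - 2964*sqrt(231709)/625)*(-5) = -15/4 + 2964*sqrt(231709)/125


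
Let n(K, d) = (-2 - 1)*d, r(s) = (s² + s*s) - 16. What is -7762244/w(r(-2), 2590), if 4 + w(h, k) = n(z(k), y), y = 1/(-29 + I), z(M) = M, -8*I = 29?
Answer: 168828807/85 ≈ 1.9862e+6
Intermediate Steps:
I = -29/8 (I = -⅛*29 = -29/8 ≈ -3.6250)
r(s) = -16 + 2*s² (r(s) = (s² + s²) - 16 = 2*s² - 16 = -16 + 2*s²)
y = -8/261 (y = 1/(-29 - 29/8) = 1/(-261/8) = -8/261 ≈ -0.030651)
n(K, d) = -3*d
w(h, k) = -340/87 (w(h, k) = -4 - 3*(-8/261) = -4 + 8/87 = -340/87)
-7762244/w(r(-2), 2590) = -7762244/(-340/87) = -7762244*(-87/340) = 168828807/85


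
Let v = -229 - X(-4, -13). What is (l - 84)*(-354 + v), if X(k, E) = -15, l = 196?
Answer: -63616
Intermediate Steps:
v = -214 (v = -229 - 1*(-15) = -229 + 15 = -214)
(l - 84)*(-354 + v) = (196 - 84)*(-354 - 214) = 112*(-568) = -63616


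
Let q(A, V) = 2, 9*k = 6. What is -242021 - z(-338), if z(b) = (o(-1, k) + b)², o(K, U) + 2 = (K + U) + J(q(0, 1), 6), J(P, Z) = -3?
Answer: -3239089/9 ≈ -3.5990e+5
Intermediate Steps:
k = ⅔ (k = (⅑)*6 = ⅔ ≈ 0.66667)
o(K, U) = -5 + K + U (o(K, U) = -2 + ((K + U) - 3) = -2 + (-3 + K + U) = -5 + K + U)
z(b) = (-16/3 + b)² (z(b) = ((-5 - 1 + ⅔) + b)² = (-16/3 + b)²)
-242021 - z(-338) = -242021 - (-16 + 3*(-338))²/9 = -242021 - (-16 - 1014)²/9 = -242021 - (-1030)²/9 = -242021 - 1060900/9 = -3239089/9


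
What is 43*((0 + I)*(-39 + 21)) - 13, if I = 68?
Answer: -52645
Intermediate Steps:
43*((0 + I)*(-39 + 21)) - 13 = 43*((0 + 68)*(-39 + 21)) - 13 = 43*(68*(-18)) - 13 = 43*(-1224) - 13 = -52632 - 13 = -52645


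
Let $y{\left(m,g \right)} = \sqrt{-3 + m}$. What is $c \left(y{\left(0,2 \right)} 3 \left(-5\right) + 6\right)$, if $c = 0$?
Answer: $0$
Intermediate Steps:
$c \left(y{\left(0,2 \right)} 3 \left(-5\right) + 6\right) = 0 \left(\sqrt{-3 + 0} \cdot 3 \left(-5\right) + 6\right) = 0 \left(\sqrt{-3} \cdot 3 \left(-5\right) + 6\right) = 0 \left(i \sqrt{3} \cdot 3 \left(-5\right) + 6\right) = 0 \left(3 i \sqrt{3} \left(-5\right) + 6\right) = 0 \left(- 15 i \sqrt{3} + 6\right) = 0 \left(6 - 15 i \sqrt{3}\right) = 0$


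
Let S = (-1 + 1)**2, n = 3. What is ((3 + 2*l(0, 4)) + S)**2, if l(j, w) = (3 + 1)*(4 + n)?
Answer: 3481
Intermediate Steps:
l(j, w) = 28 (l(j, w) = (3 + 1)*(4 + 3) = 4*7 = 28)
S = 0 (S = 0**2 = 0)
((3 + 2*l(0, 4)) + S)**2 = ((3 + 2*28) + 0)**2 = ((3 + 56) + 0)**2 = (59 + 0)**2 = 59**2 = 3481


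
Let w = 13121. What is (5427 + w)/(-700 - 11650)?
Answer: -9274/6175 ≈ -1.5019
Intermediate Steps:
(5427 + w)/(-700 - 11650) = (5427 + 13121)/(-700 - 11650) = 18548/(-12350) = 18548*(-1/12350) = -9274/6175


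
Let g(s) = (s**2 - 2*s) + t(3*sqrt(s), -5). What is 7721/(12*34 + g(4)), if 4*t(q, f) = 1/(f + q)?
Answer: 30884/1665 ≈ 18.549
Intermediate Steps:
t(q, f) = 1/(4*(f + q))
g(s) = s**2 - 2*s + 1/(4*(-5 + 3*sqrt(s))) (g(s) = (s**2 - 2*s) + 1/(4*(-5 + 3*sqrt(s))) = s**2 - 2*s + 1/(4*(-5 + 3*sqrt(s))))
7721/(12*34 + g(4)) = 7721/(12*34 + (1 + 4*4*(-5 + 3*sqrt(4))*(-2 + 4))/(4*(-5 + 3*sqrt(4)))) = 7721/(408 + (1 + 4*4*(-5 + 3*2)*2)/(4*(-5 + 3*2))) = 7721/(408 + (1 + 4*4*(-5 + 6)*2)/(4*(-5 + 6))) = 7721/(408 + (1/4)*(1 + 4*4*1*2)/1) = 7721/(408 + (1/4)*1*(1 + 32)) = 7721/(408 + (1/4)*1*33) = 7721/(408 + 33/4) = 7721/(1665/4) = 7721*(4/1665) = 30884/1665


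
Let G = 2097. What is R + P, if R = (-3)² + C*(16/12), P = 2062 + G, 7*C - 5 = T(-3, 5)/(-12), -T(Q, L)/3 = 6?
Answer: 87554/21 ≈ 4169.2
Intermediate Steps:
T(Q, L) = -18 (T(Q, L) = -3*6 = -18)
C = 13/14 (C = 5/7 + (-18/(-12))/7 = 5/7 + (-18*(-1/12))/7 = 5/7 + (⅐)*(3/2) = 5/7 + 3/14 = 13/14 ≈ 0.92857)
P = 4159 (P = 2062 + 2097 = 4159)
R = 215/21 (R = (-3)² + 13*(16/12)/14 = 9 + 13*(16*(1/12))/14 = 9 + (13/14)*(4/3) = 9 + 26/21 = 215/21 ≈ 10.238)
R + P = 215/21 + 4159 = 87554/21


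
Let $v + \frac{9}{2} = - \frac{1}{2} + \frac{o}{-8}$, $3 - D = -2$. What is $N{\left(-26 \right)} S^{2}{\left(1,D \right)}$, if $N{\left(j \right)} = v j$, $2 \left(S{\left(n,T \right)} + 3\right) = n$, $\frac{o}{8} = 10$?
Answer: $\frac{4875}{2} \approx 2437.5$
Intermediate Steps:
$o = 80$ ($o = 8 \cdot 10 = 80$)
$D = 5$ ($D = 3 - -2 = 3 + 2 = 5$)
$S{\left(n,T \right)} = -3 + \frac{n}{2}$
$v = -15$ ($v = - \frac{9}{2} + \left(- \frac{1}{2} + \frac{80}{-8}\right) = - \frac{9}{2} + \left(\left(-1\right) \frac{1}{2} + 80 \left(- \frac{1}{8}\right)\right) = - \frac{9}{2} - \frac{21}{2} = -15$)
$N{\left(j \right)} = - 15 j$
$N{\left(-26 \right)} S^{2}{\left(1,D \right)} = \left(-15\right) \left(-26\right) \left(-3 + \frac{1}{2} \cdot 1\right)^{2} = 390 \left(-3 + \frac{1}{2}\right)^{2} = 390 \left(- \frac{5}{2}\right)^{2} = 390 \cdot \frac{25}{4} = \frac{4875}{2}$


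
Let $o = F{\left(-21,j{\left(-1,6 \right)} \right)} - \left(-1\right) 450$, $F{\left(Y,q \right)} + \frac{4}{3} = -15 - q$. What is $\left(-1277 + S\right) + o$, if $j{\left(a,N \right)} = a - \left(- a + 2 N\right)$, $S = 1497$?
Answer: $\frac{2003}{3} \approx 667.67$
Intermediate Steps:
$j{\left(a,N \right)} = - 2 N + 2 a$ ($j{\left(a,N \right)} = a - \left(- a + 2 N\right) = - 2 N + 2 a$)
$F{\left(Y,q \right)} = - \frac{49}{3} - q$ ($F{\left(Y,q \right)} = - \frac{4}{3} - \left(15 + q\right) = - \frac{49}{3} - q$)
$o = \frac{1343}{3}$ ($o = \left(- \frac{49}{3} - \left(\left(-2\right) 6 + 2 \left(-1\right)\right)\right) - \left(-1\right) 450 = \left(- \frac{49}{3} - \left(-12 - 2\right)\right) - -450 = \left(- \frac{49}{3} - -14\right) + 450 = \left(- \frac{49}{3} + 14\right) + 450 = - \frac{7}{3} + 450 = \frac{1343}{3} \approx 447.67$)
$\left(-1277 + S\right) + o = \left(-1277 + 1497\right) + \frac{1343}{3} = 220 + \frac{1343}{3} = \frac{2003}{3}$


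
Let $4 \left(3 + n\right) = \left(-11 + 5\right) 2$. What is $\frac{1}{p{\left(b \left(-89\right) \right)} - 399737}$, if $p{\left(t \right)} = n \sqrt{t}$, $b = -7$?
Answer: $- \frac{399737}{159789646741} + \frac{6 \sqrt{623}}{159789646741} \approx -2.5007 \cdot 10^{-6}$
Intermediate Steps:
$n = -6$ ($n = -3 + \frac{\left(-11 + 5\right) 2}{4} = -3 + \frac{\left(-6\right) 2}{4} = -3 + \frac{1}{4} \left(-12\right) = -3 - 3 = -6$)
$p{\left(t \right)} = - 6 \sqrt{t}$
$\frac{1}{p{\left(b \left(-89\right) \right)} - 399737} = \frac{1}{- 6 \sqrt{\left(-7\right) \left(-89\right)} - 399737} = \frac{1}{- 6 \sqrt{623} - 399737} = \frac{1}{-399737 - 6 \sqrt{623}}$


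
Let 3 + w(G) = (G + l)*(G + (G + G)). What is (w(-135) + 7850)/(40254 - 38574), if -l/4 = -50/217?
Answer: 6743137/182280 ≈ 36.993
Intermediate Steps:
l = 200/217 (l = -(-200)/217 = -4*(-50/217) = 200/217 ≈ 0.92166)
w(G) = -3 + 3*G*(200/217 + G) (w(G) = -3 + (G + 200/217)*(G + (G + G)) = -3 + (200/217 + G)*(G + 2*G) = -3 + (200/217 + G)*(3*G) = -3 + 3*G*(200/217 + G))
(w(-135) + 7850)/(40254 - 38574) = ((-3 + 3*(-135)² + (600/217)*(-135)) + 7850)/(40254 - 38574) = ((-3 + 3*18225 - 81000/217) + 7850)/1680 = ((-3 + 54675 - 81000/217) + 7850)*(1/1680) = (11782824/217 + 7850)*(1/1680) = (13486274/217)*(1/1680) = 6743137/182280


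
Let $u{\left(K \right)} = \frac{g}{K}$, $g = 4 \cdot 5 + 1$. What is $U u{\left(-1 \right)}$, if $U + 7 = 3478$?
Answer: $-72891$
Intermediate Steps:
$g = 21$ ($g = 20 + 1 = 21$)
$u{\left(K \right)} = \frac{21}{K}$
$U = 3471$ ($U = -7 + 3478 = 3471$)
$U u{\left(-1 \right)} = 3471 \frac{21}{-1} = 3471 \cdot 21 \left(-1\right) = 3471 \left(-21\right) = -72891$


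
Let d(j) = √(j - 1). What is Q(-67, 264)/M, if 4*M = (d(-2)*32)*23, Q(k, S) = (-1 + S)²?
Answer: -69169*I*√3/552 ≈ -217.04*I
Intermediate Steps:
d(j) = √(-1 + j)
M = 184*I*√3 (M = ((√(-1 - 2)*32)*23)/4 = ((√(-3)*32)*23)/4 = (((I*√3)*32)*23)/4 = ((32*I*√3)*23)/4 = (736*I*√3)/4 = 184*I*√3 ≈ 318.7*I)
Q(-67, 264)/M = (-1 + 264)²/((184*I*√3)) = 263²*(-I*√3/552) = 69169*(-I*√3/552) = -69169*I*√3/552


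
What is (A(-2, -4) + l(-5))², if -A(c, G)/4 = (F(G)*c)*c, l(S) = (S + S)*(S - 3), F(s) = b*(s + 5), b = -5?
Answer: 25600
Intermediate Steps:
F(s) = -25 - 5*s (F(s) = -5*(s + 5) = -5*(5 + s) = -25 - 5*s)
l(S) = 2*S*(-3 + S) (l(S) = (2*S)*(-3 + S) = 2*S*(-3 + S))
A(c, G) = -4*c²*(-25 - 5*G) (A(c, G) = -4*(-25 - 5*G)*c*c = -4*c*(-25 - 5*G)*c = -4*c²*(-25 - 5*G))
(A(-2, -4) + l(-5))² = (20*(-2)²*(5 - 4) + 2*(-5)*(-3 - 5))² = (20*4*1 + 2*(-5)*(-8))² = (80 + 80)² = 160² = 25600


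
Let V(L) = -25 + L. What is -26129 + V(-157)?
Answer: -26311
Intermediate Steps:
-26129 + V(-157) = -26129 + (-25 - 157) = -26129 - 182 = -26311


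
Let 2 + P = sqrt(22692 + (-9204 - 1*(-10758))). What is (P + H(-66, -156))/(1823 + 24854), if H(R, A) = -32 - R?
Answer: 32/26677 + 3*sqrt(2694)/26677 ≈ 0.0070364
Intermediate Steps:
P = -2 + 3*sqrt(2694) (P = -2 + sqrt(22692 + (-9204 - 1*(-10758))) = -2 + sqrt(22692 + (-9204 + 10758)) = -2 + sqrt(22692 + 1554) = -2 + sqrt(24246) = -2 + 3*sqrt(2694) ≈ 153.71)
(P + H(-66, -156))/(1823 + 24854) = ((-2 + 3*sqrt(2694)) + (-32 - 1*(-66)))/(1823 + 24854) = ((-2 + 3*sqrt(2694)) + (-32 + 66))/26677 = ((-2 + 3*sqrt(2694)) + 34)*(1/26677) = (32 + 3*sqrt(2694))*(1/26677) = 32/26677 + 3*sqrt(2694)/26677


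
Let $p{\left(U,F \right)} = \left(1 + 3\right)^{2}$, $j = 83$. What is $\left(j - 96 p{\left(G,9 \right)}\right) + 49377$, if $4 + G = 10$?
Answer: $47924$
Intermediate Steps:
$G = 6$ ($G = -4 + 10 = 6$)
$p{\left(U,F \right)} = 16$ ($p{\left(U,F \right)} = 4^{2} = 16$)
$\left(j - 96 p{\left(G,9 \right)}\right) + 49377 = \left(83 - 1536\right) + 49377 = -1453 + 49377 = 47924$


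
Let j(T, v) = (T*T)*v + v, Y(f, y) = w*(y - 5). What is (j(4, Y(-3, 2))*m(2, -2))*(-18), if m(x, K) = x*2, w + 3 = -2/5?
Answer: -62424/5 ≈ -12485.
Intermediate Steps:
w = -17/5 (w = -3 - 2/5 = -17/5 ≈ -3.4000)
m(x, K) = 2*x
Y(f, y) = 17 - 17*y/5 (Y(f, y) = -17*(y - 5)/5 = -17*(-5 + y)/5 = 17 - 17*y/5)
j(T, v) = v + v*T**2 (j(T, v) = T**2*v + v = v*T**2 + v = v + v*T**2)
(j(4, Y(-3, 2))*m(2, -2))*(-18) = (((17 - 17/5*2)*(1 + 4**2))*(2*2))*(-18) = (((17 - 34/5)*(1 + 16))*4)*(-18) = (((51/5)*17)*4)*(-18) = ((867/5)*4)*(-18) = (3468/5)*(-18) = -62424/5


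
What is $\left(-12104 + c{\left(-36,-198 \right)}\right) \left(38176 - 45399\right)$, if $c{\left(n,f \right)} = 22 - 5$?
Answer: $87304401$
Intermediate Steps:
$c{\left(n,f \right)} = 17$
$\left(-12104 + c{\left(-36,-198 \right)}\right) \left(38176 - 45399\right) = \left(-12104 + 17\right) \left(38176 - 45399\right) = \left(-12087\right) \left(-7223\right) = 87304401$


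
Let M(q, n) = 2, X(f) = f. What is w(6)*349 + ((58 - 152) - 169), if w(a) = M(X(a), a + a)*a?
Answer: 3925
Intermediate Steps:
w(a) = 2*a
w(6)*349 + ((58 - 152) - 169) = (2*6)*349 + ((58 - 152) - 169) = 12*349 + (-94 - 169) = 4188 - 263 = 3925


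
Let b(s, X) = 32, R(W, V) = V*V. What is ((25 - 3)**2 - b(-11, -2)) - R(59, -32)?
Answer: -572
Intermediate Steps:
R(W, V) = V**2
((25 - 3)**2 - b(-11, -2)) - R(59, -32) = ((25 - 3)**2 - 1*32) - 1*(-32)**2 = (22**2 - 32) - 1*1024 = (484 - 32) - 1024 = 452 - 1024 = -572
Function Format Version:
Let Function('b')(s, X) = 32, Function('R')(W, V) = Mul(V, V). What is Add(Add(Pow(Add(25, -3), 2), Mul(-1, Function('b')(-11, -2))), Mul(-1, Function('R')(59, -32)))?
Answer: -572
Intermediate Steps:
Function('R')(W, V) = Pow(V, 2)
Add(Add(Pow(Add(25, -3), 2), Mul(-1, Function('b')(-11, -2))), Mul(-1, Function('R')(59, -32))) = Add(Add(Pow(Add(25, -3), 2), Mul(-1, 32)), Mul(-1, Pow(-32, 2))) = Add(Add(Pow(22, 2), -32), Mul(-1, 1024)) = Add(Add(484, -32), -1024) = Add(452, -1024) = -572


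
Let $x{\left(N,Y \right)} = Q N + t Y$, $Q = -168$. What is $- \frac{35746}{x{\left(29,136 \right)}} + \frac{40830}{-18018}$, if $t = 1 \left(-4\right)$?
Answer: $\frac{35244679}{8132124} \approx 4.334$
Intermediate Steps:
$t = -4$
$x{\left(N,Y \right)} = - 168 N - 4 Y$
$- \frac{35746}{x{\left(29,136 \right)}} + \frac{40830}{-18018} = - \frac{35746}{\left(-168\right) 29 - 544} + \frac{40830}{-18018} = - \frac{35746}{-4872 - 544} + 40830 \left(- \frac{1}{18018}\right) = - \frac{35746}{-5416} - \frac{6805}{3003} = \left(-35746\right) \left(- \frac{1}{5416}\right) - \frac{6805}{3003} = \frac{17873}{2708} - \frac{6805}{3003} = \frac{35244679}{8132124}$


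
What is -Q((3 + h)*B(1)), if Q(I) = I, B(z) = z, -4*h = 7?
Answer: -5/4 ≈ -1.2500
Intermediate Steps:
h = -7/4 (h = -¼*7 = -7/4 ≈ -1.7500)
-Q((3 + h)*B(1)) = -(3 - 7/4) = -5/4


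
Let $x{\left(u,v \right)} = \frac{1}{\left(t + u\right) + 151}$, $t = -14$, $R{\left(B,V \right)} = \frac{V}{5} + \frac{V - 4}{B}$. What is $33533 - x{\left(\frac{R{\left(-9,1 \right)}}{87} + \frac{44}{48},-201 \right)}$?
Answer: $\frac{24142312861}{719957} \approx 33533.0$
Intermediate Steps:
$R{\left(B,V \right)} = \frac{V}{5} + \frac{-4 + V}{B}$ ($R{\left(B,V \right)} = V \frac{1}{5} + \frac{-4 + V}{B} = \frac{V}{5} + \frac{-4 + V}{B}$)
$x{\left(u,v \right)} = \frac{1}{137 + u}$ ($x{\left(u,v \right)} = \frac{1}{\left(-14 + u\right) + 151} = \frac{1}{137 + u}$)
$33533 - x{\left(\frac{R{\left(-9,1 \right)}}{87} + \frac{44}{48},-201 \right)} = 33533 - \frac{1}{137 + \left(\frac{\frac{1}{-9} \left(-4 + 1 + \frac{1}{5} \left(-9\right) 1\right)}{87} + \frac{44}{48}\right)} = 33533 - \frac{1}{137 + \left(- \frac{-4 + 1 - \frac{9}{5}}{9} \cdot \frac{1}{87} + 44 \cdot \frac{1}{48}\right)} = 33533 - \frac{1}{137 + \left(\left(- \frac{1}{9}\right) \left(- \frac{24}{5}\right) \frac{1}{87} + \frac{11}{12}\right)} = 33533 - \frac{1}{137 + \left(\frac{8}{15} \cdot \frac{1}{87} + \frac{11}{12}\right)} = 33533 - \frac{1}{137 + \left(\frac{8}{1305} + \frac{11}{12}\right)} = 33533 - \frac{1}{137 + \frac{4817}{5220}} = 33533 - \frac{1}{\frac{719957}{5220}} = 33533 - \frac{5220}{719957} = \frac{24142312861}{719957}$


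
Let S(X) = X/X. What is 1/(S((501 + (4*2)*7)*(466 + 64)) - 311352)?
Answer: -1/311351 ≈ -3.2118e-6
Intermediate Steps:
S(X) = 1
1/(S((501 + (4*2)*7)*(466 + 64)) - 311352) = 1/(1 - 311352) = 1/(-311351) = -1/311351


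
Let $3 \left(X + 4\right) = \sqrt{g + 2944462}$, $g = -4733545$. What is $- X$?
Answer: $4 - i \sqrt{198787} \approx 4.0 - 445.86 i$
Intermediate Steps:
$X = -4 + i \sqrt{198787}$ ($X = -4 + \frac{\sqrt{-4733545 + 2944462}}{3} = -4 + \frac{\sqrt{-1789083}}{3} = -4 + \frac{3 i \sqrt{198787}}{3} = -4 + i \sqrt{198787} \approx -4.0 + 445.86 i$)
$- X = - (-4 + i \sqrt{198787}) = 4 - i \sqrt{198787}$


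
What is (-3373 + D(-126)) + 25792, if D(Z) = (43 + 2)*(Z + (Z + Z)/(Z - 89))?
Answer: 722475/43 ≈ 16802.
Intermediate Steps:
D(Z) = 45*Z + 90*Z/(-89 + Z) (D(Z) = 45*(Z + (2*Z)/(-89 + Z)) = 45*(Z + 2*Z/(-89 + Z)) = 45*Z + 90*Z/(-89 + Z))
(-3373 + D(-126)) + 25792 = (-3373 + 45*(-126)*(-87 - 126)/(-89 - 126)) + 25792 = (-3373 + 45*(-126)*(-213)/(-215)) + 25792 = (-3373 + 45*(-126)*(-1/215)*(-213)) + 25792 = (-3373 - 241542/43) + 25792 = -386581/43 + 25792 = 722475/43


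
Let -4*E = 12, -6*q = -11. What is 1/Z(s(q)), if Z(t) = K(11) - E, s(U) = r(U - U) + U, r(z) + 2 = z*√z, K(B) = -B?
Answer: -⅛ ≈ -0.12500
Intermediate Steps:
q = 11/6 (q = -⅙*(-11) = 11/6 ≈ 1.8333)
r(z) = -2 + z^(3/2) (r(z) = -2 + z*√z = -2 + z^(3/2))
E = -3 (E = -¼*12 = -3)
s(U) = -2 + U (s(U) = (-2 + (U - U)^(3/2)) + U = (-2 + 0^(3/2)) + U = (-2 + 0) + U = -2 + U)
Z(t) = -8 (Z(t) = -1*11 - 1*(-3) = -11 + 3 = -8)
1/Z(s(q)) = 1/(-8) = -⅛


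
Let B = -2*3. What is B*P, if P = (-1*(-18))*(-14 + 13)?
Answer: 108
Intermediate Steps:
P = -18 (P = 18*(-1) = -18)
B = -6
B*P = -6*(-18) = 108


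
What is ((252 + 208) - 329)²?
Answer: 17161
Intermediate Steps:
((252 + 208) - 329)² = (460 - 329)² = 131² = 17161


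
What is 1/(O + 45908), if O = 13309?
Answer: 1/59217 ≈ 1.6887e-5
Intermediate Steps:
1/(O + 45908) = 1/(13309 + 45908) = 1/59217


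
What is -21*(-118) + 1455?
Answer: 3933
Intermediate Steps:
-21*(-118) + 1455 = 2478 + 1455 = 3933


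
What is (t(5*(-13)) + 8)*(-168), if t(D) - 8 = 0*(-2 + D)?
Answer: -2688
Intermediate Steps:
t(D) = 8 (t(D) = 8 + 0*(-2 + D) = 8 + 0 = 8)
(t(5*(-13)) + 8)*(-168) = (8 + 8)*(-168) = 16*(-168) = -2688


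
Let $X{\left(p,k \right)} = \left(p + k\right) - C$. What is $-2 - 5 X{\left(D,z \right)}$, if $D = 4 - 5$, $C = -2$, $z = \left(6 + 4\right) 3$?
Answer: $-157$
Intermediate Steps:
$z = 30$ ($z = 10 \cdot 3 = 30$)
$D = -1$
$X{\left(p,k \right)} = 2 + k + p$ ($X{\left(p,k \right)} = \left(p + k\right) - -2 = \left(k + p\right) + 2 = 2 + k + p$)
$-2 - 5 X{\left(D,z \right)} = -2 - 5 \left(2 + 30 - 1\right) = -2 - 155 = -157$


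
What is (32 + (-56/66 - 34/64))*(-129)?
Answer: -1390405/352 ≈ -3950.0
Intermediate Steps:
(32 + (-56/66 - 34/64))*(-129) = (32 + (-56*1/66 - 34*1/64))*(-129) = (32 + (-28/33 - 17/32))*(-129) = (32 - 1457/1056)*(-129) = (32335/1056)*(-129) = -1390405/352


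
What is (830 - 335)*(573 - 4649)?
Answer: -2017620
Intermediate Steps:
(830 - 335)*(573 - 4649) = 495*(-4076) = -2017620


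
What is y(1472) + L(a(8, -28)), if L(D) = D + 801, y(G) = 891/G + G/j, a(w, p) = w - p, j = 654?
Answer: 404259677/481344 ≈ 839.86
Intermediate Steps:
y(G) = 891/G + G/654
L(D) = 801 + D
y(1472) + L(a(8, -28)) = (891/1472 + (1/654)*1472) + (801 + (8 - 1*(-28))) = (891*(1/1472) + 736/327) + (801 + (8 + 28)) = (891/1472 + 736/327) + (801 + 36) = 1374749/481344 + 837 = 404259677/481344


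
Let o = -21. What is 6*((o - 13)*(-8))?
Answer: 1632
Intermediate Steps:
6*((o - 13)*(-8)) = 6*((-21 - 13)*(-8)) = 6*(-34*(-8)) = 6*272 = 1632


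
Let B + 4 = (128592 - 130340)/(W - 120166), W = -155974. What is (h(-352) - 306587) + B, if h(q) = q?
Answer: -21189809568/69035 ≈ -3.0694e+5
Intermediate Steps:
B = -275703/69035 (B = -4 + (128592 - 130340)/(-155974 - 120166) = -4 - 1748/(-276140) = -4 - 1748*(-1/276140) = -4 + 437/69035 = -275703/69035 ≈ -3.9937)
(h(-352) - 306587) + B = (-352 - 306587) - 275703/69035 = -306939 - 275703/69035 = -21189809568/69035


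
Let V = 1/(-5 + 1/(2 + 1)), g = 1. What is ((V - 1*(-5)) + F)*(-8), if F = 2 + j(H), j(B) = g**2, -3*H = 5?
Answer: -436/7 ≈ -62.286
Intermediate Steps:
H = -5/3 (H = -1/3*5 = -5/3 ≈ -1.6667)
V = -3/14 (V = 1/(-5 + 1/3) = 1/(-14/3) = -3/14 ≈ -0.21429)
j(B) = 1 (j(B) = 1**2 = 1)
F = 3 (F = 2 + 1 = 3)
((V - 1*(-5)) + F)*(-8) = ((-3/14 - 1*(-5)) + 3)*(-8) = ((-3/14 + 5) + 3)*(-8) = (67/14 + 3)*(-8) = (109/14)*(-8) = -436/7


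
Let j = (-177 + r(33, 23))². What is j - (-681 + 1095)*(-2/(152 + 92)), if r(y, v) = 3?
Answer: 1847043/61 ≈ 30279.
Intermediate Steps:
j = 30276 (j = (-177 + 3)² = (-174)² = 30276)
j - (-681 + 1095)*(-2/(152 + 92)) = 30276 - (-681 + 1095)*(-2/(152 + 92)) = 30276 - 414*(-2/244) = 30276 - 414*(-2*1/244) = 30276 - 414*(-1)/122 = 30276 - 1*(-207/61) = 30276 + 207/61 = 1847043/61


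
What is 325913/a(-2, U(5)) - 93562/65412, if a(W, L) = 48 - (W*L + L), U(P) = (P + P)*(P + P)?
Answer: 5326193495/2420244 ≈ 2200.7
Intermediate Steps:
U(P) = 4*P² (U(P) = (2*P)*(2*P) = 4*P²)
a(W, L) = 48 - L - L*W (a(W, L) = 48 - (L*W + L) = 48 - (L + L*W) = 48 + (-L - L*W) = 48 - L - L*W)
325913/a(-2, U(5)) - 93562/65412 = 325913/(48 - 4*5² - 1*4*5²*(-2)) - 93562/65412 = 325913/(48 - 4*25 - 1*4*25*(-2)) - 93562*1/65412 = 325913/(48 - 1*100 - 1*100*(-2)) - 46781/32706 = 325913/(48 - 100 + 200) - 46781/32706 = 325913/148 - 46781/32706 = 5326193495/2420244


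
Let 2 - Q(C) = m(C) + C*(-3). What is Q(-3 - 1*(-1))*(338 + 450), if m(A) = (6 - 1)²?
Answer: -22852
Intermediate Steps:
m(A) = 25 (m(A) = 5² = 25)
Q(C) = -23 + 3*C (Q(C) = 2 - (25 + C*(-3)) = 2 - (25 - 3*C) = 2 + (-25 + 3*C) = -23 + 3*C)
Q(-3 - 1*(-1))*(338 + 450) = (-23 + 3*(-3 - 1*(-1)))*(338 + 450) = (-23 + 3*(-3 + 1))*788 = (-23 + 3*(-2))*788 = (-23 - 6)*788 = -29*788 = -22852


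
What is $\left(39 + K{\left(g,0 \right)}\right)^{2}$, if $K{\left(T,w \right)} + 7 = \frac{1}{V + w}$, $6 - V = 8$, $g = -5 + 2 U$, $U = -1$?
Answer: $\frac{3969}{4} \approx 992.25$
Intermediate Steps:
$g = -7$ ($g = -5 + 2 \left(-1\right) = -5 - 2 = -7$)
$V = -2$ ($V = 6 - 8 = -2$)
$K{\left(T,w \right)} = -7 + \frac{1}{-2 + w}$
$\left(39 + K{\left(g,0 \right)}\right)^{2} = \left(39 + \frac{15 - 0}{-2 + 0}\right)^{2} = \left(39 + \frac{15 + 0}{-2}\right)^{2} = \left(39 - \frac{15}{2}\right)^{2} = \left(\frac{63}{2}\right)^{2} = \frac{3969}{4}$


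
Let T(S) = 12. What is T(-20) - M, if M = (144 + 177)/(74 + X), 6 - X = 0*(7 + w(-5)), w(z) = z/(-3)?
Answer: 639/80 ≈ 7.9875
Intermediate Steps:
w(z) = -z/3 (w(z) = z*(-⅓) = -z/3)
X = 6 (X = 6 - 0*(7 - ⅓*(-5)) = 6 - 0*(7 + 5/3) = 6 - 0*26/3 = 6 - 1*0 = 6 + 0 = 6)
M = 321/80 (M = (144 + 177)/(74 + 6) = 321/80 ≈ 4.0125)
T(-20) - M = 12 - 1*321/80 = 12 - 321/80 = 639/80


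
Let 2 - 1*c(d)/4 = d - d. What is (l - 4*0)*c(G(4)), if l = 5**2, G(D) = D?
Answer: 200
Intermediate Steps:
l = 25
c(d) = 8 (c(d) = 8 - 4*(d - d) = 8 - 4*0 = 8 + 0 = 8)
(l - 4*0)*c(G(4)) = (25 - 4*0)*8 = (25 + 0)*8 = 25*8 = 200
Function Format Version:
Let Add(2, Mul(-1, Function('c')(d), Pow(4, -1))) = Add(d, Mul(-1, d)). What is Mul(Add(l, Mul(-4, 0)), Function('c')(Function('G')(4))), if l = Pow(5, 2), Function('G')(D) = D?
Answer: 200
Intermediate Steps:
l = 25
Function('c')(d) = 8 (Function('c')(d) = Add(8, Mul(-4, Add(d, Mul(-1, d)))) = Add(8, Mul(-4, 0)) = Add(8, 0) = 8)
Mul(Add(l, Mul(-4, 0)), Function('c')(Function('G')(4))) = Mul(Add(25, Mul(-4, 0)), 8) = Mul(Add(25, 0), 8) = Mul(25, 8) = 200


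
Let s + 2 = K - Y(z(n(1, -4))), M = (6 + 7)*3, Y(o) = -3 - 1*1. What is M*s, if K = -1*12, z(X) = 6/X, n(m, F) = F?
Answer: -390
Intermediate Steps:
K = -12
Y(o) = -4 (Y(o) = -3 - 1 = -4)
M = 39 (M = 13*3 = 39)
s = -10 (s = -2 + (-12 - 1*(-4)) = -2 + (-12 + 4) = -2 - 8 = -10)
M*s = 39*(-10) = -390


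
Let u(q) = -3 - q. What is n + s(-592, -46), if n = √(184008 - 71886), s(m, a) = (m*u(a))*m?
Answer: 15069952 + 3*√12458 ≈ 1.5070e+7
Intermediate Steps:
s(m, a) = m²*(-3 - a) (s(m, a) = (m*(-3 - a))*m = m²*(-3 - a))
n = 3*√12458 (n = √112122 = 3*√12458 ≈ 334.85)
n + s(-592, -46) = 3*√12458 + (-592)²*(-3 - 1*(-46)) = 3*√12458 + 350464*(-3 + 46) = 3*√12458 + 350464*43 = 3*√12458 + 15069952 = 15069952 + 3*√12458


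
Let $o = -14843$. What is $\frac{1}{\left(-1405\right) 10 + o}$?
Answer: $- \frac{1}{28893} \approx -3.461 \cdot 10^{-5}$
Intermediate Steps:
$\frac{1}{\left(-1405\right) 10 + o} = \frac{1}{\left(-1405\right) 10 - 14843} = \frac{1}{-14050 - 14843} = \frac{1}{-28893} = - \frac{1}{28893}$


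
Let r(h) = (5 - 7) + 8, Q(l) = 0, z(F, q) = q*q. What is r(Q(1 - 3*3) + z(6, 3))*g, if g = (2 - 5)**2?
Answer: 54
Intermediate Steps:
z(F, q) = q**2
r(h) = 6 (r(h) = -2 + 8 = 6)
g = 9 (g = (-3)**2 = 9)
r(Q(1 - 3*3) + z(6, 3))*g = 6*9 = 54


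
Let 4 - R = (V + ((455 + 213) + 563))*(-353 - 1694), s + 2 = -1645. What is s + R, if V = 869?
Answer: 4297057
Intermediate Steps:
s = -1647 (s = -2 - 1645 = -1647)
R = 4298704 (R = 4 - (869 + ((455 + 213) + 563))*(-353 - 1694) = 4 - (869 + (668 + 563))*(-2047) = 4 - (869 + 1231)*(-2047) = 4 - 2100*(-2047) = 4 - 1*(-4298700) = 4 + 4298700 = 4298704)
s + R = -1647 + 4298704 = 4297057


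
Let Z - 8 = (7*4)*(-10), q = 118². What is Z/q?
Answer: -68/3481 ≈ -0.019535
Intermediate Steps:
q = 13924
Z = -272 (Z = 8 + (7*4)*(-10) = 8 + 28*(-10) = 8 - 280 = -272)
Z/q = -272/13924 = -272*1/13924 = -68/3481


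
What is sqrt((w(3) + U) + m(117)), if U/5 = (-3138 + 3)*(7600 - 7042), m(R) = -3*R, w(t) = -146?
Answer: I*sqrt(8747147) ≈ 2957.6*I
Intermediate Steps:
U = -8746650 (U = 5*((-3138 + 3)*(7600 - 7042)) = 5*(-3135*558) = 5*(-1749330) = -8746650)
sqrt((w(3) + U) + m(117)) = sqrt((-146 - 8746650) - 3*117) = sqrt(-8746796 - 351) = sqrt(-8747147) = I*sqrt(8747147)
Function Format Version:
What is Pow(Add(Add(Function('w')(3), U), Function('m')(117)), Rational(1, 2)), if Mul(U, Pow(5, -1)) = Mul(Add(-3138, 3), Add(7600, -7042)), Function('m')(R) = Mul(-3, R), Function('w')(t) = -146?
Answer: Mul(I, Pow(8747147, Rational(1, 2))) ≈ Mul(2957.6, I)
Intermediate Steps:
U = -8746650 (U = Mul(5, Mul(Add(-3138, 3), Add(7600, -7042))) = Mul(5, Mul(-3135, 558)) = Mul(5, -1749330) = -8746650)
Pow(Add(Add(Function('w')(3), U), Function('m')(117)), Rational(1, 2)) = Pow(Add(Add(-146, -8746650), Mul(-3, 117)), Rational(1, 2)) = Pow(Add(-8746796, -351), Rational(1, 2)) = Pow(-8747147, Rational(1, 2)) = Mul(I, Pow(8747147, Rational(1, 2)))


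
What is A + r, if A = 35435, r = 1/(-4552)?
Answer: 161300119/4552 ≈ 35435.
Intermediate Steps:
r = -1/4552 ≈ -0.00021968
A + r = 35435 - 1/4552 = 161300119/4552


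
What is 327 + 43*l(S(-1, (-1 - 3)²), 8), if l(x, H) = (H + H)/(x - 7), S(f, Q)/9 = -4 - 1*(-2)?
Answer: 7487/25 ≈ 299.48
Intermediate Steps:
S(f, Q) = -18 (S(f, Q) = 9*(-4 - 1*(-2)) = 9*(-4 + 2) = 9*(-2) = -18)
l(x, H) = 2*H/(-7 + x) (l(x, H) = (2*H)/(-7 + x) = 2*H/(-7 + x))
327 + 43*l(S(-1, (-1 - 3)²), 8) = 327 + 43*(2*8/(-7 - 18)) = 327 + 43*(2*8/(-25)) = 327 + 43*(2*8*(-1/25)) = 327 + 43*(-16/25) = 327 - 688/25 = 7487/25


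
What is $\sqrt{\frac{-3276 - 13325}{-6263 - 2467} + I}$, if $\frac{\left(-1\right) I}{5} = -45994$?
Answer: $\frac{\sqrt{1947425059970}}{2910} \approx 479.55$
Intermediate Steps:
$I = 229970$ ($I = \left(-5\right) \left(-45994\right) = 229970$)
$\sqrt{\frac{-3276 - 13325}{-6263 - 2467} + I} = \sqrt{\frac{-3276 - 13325}{-6263 - 2467} + 229970} = \sqrt{- \frac{16601}{-8730} + 229970} = \sqrt{\left(-16601\right) \left(- \frac{1}{8730}\right) + 229970} = \sqrt{\frac{16601}{8730} + 229970} = \sqrt{\frac{2007654701}{8730}} = \frac{\sqrt{1947425059970}}{2910}$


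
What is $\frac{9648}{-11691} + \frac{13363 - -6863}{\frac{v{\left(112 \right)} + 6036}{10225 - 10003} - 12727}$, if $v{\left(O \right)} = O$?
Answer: $- \frac{4427482570}{1831100277} \approx -2.4179$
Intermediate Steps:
$\frac{9648}{-11691} + \frac{13363 - -6863}{\frac{v{\left(112 \right)} + 6036}{10225 - 10003} - 12727} = \frac{9648}{-11691} + \frac{13363 - -6863}{\frac{112 + 6036}{10225 - 10003} - 12727} = 9648 \left(- \frac{1}{11691}\right) + \frac{13363 + 6863}{\frac{6148}{222} - 12727} = - \frac{1072}{1299} + \frac{20226}{6148 \cdot \frac{1}{222} - 12727} = - \frac{1072}{1299} + \frac{20226}{\frac{3074}{111} - 12727} = - \frac{1072}{1299} + \frac{20226}{- \frac{1409623}{111}} = - \frac{1072}{1299} + 20226 \left(- \frac{111}{1409623}\right) = - \frac{1072}{1299} - \frac{2245086}{1409623} = - \frac{4427482570}{1831100277}$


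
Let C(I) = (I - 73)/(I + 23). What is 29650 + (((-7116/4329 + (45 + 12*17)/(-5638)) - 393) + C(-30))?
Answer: 1666911549367/56949438 ≈ 29270.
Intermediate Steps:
C(I) = (-73 + I)/(23 + I)
29650 + (((-7116/4329 + (45 + 12*17)/(-5638)) - 393) + C(-30)) = 29650 + (((-7116/4329 + (45 + 12*17)/(-5638)) - 393) + (-73 - 30)/(23 - 30)) = 29650 + (((-7116*1/4329 + (45 + 204)*(-1/5638)) - 393) - 103/(-7)) = 29650 + (((-2372/1443 + 249*(-1/5638)) - 393) - ⅐*(-103)) = 29650 + (((-2372/1443 - 249/5638) - 393) + 103/7) = 29650 + ((-13732643/8135634 - 393) + 103/7) = 29650 + (-3211036805/8135634 + 103/7) = 29650 - 21639287333/56949438 = 1666911549367/56949438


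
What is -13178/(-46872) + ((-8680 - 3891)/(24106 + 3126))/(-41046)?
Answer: 613770503147/2182994404416 ≈ 0.28116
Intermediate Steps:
-13178/(-46872) + ((-8680 - 3891)/(24106 + 3126))/(-41046) = -13178*(-1/46872) - 12571/27232*(-1/41046) = 6589/23436 - 12571*1/27232*(-1/41046) = 6589/23436 - 12571/27232*(-1/41046) = 6589/23436 + 12571/1117764672 = 613770503147/2182994404416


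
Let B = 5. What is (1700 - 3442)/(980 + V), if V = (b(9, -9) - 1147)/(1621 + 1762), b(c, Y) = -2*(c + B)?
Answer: -5893186/3314165 ≈ -1.7782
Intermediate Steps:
b(c, Y) = -10 - 2*c (b(c, Y) = -2*(c + 5) = -2*(5 + c) = -10 - 2*c)
V = -1175/3383 (V = ((-10 - 2*9) - 1147)/(1621 + 1762) = ((-10 - 18) - 1147)/3383 = (-28 - 1147)*(1/3383) = -1175*1/3383 = -1175/3383 ≈ -0.34732)
(1700 - 3442)/(980 + V) = (1700 - 3442)/(980 - 1175/3383) = -1742/3314165/3383 = -1742*3383/3314165 = -5893186/3314165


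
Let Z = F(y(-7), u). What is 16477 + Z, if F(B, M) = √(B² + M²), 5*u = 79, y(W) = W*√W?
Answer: 16477 + I*√2334/5 ≈ 16477.0 + 9.6623*I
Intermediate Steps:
y(W) = W^(3/2)
u = 79/5 (u = (⅕)*79 = 79/5 ≈ 15.800)
Z = I*√2334/5 (Z = √(((-7)^(3/2))² + (79/5)²) = √((-7*I*√7)² + 6241/25) = √(-343 + 6241/25) = √(-2334/25) = I*√2334/5 ≈ 9.6623*I)
16477 + Z = 16477 + I*√2334/5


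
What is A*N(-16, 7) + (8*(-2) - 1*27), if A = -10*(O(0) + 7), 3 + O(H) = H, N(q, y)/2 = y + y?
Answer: -1163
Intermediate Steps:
N(q, y) = 4*y (N(q, y) = 2*(y + y) = 2*(2*y) = 4*y)
O(H) = -3 + H
A = -40 (A = -10*((-3 + 0) + 7) = -10*(-3 + 7) = -10*4 = -40)
A*N(-16, 7) + (8*(-2) - 1*27) = -160*7 + (8*(-2) - 1*27) = -40*28 + (-16 - 27) = -1120 - 43 = -1163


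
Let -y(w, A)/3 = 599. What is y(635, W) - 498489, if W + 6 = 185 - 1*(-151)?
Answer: -500286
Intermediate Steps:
W = 330 (W = -6 + (185 - 1*(-151)) = -6 + (185 + 151) = -6 + 336 = 330)
y(w, A) = -1797 (y(w, A) = -3*599 = -1797)
y(635, W) - 498489 = -1797 - 498489 = -500286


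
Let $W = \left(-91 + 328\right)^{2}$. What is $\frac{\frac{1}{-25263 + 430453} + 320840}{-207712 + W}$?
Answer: $- \frac{130001159601}{61403708170} \approx -2.1172$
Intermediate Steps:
$W = 56169$ ($W = 237^{2} = 56169$)
$\frac{\frac{1}{-25263 + 430453} + 320840}{-207712 + W} = \frac{\frac{1}{-25263 + 430453} + 320840}{-207712 + 56169} = \frac{\frac{1}{405190} + 320840}{-151543} = \left(\frac{1}{405190} + 320840\right) \left(- \frac{1}{151543}\right) = \frac{130001159601}{405190} \left(- \frac{1}{151543}\right) = - \frac{130001159601}{61403708170}$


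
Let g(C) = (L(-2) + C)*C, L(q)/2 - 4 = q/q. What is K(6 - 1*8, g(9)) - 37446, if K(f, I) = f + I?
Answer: -37277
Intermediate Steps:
L(q) = 10 (L(q) = 8 + 2*(q/q) = 8 + 2*1 = 8 + 2 = 10)
g(C) = C*(10 + C) (g(C) = (10 + C)*C = C*(10 + C))
K(f, I) = I + f
K(6 - 1*8, g(9)) - 37446 = (9*(10 + 9) + (6 - 1*8)) - 37446 = (9*19 + (6 - 8)) - 37446 = (171 - 2) - 37446 = 169 - 37446 = -37277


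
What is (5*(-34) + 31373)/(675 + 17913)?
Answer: 10401/6196 ≈ 1.6787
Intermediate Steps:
(5*(-34) + 31373)/(675 + 17913) = (-170 + 31373)/18588 = 31203*(1/18588) = 10401/6196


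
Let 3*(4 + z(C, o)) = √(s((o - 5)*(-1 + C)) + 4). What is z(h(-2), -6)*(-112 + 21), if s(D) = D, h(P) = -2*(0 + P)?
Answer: 364 - 91*I*√29/3 ≈ 364.0 - 163.35*I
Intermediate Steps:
h(P) = -2*P
z(C, o) = -4 + √(4 + (-1 + C)*(-5 + o))/3 (z(C, o) = -4 + √((o - 5)*(-1 + C) + 4)/3 = -4 + √((-5 + o)*(-1 + C) + 4)/3 = -4 + √((-1 + C)*(-5 + o) + 4)/3 = -4 + √(4 + (-1 + C)*(-5 + o))/3)
z(h(-2), -6)*(-112 + 21) = (-4 + √(9 - 1*(-6) - (-10)*(-2) - 2*(-2)*(-6))/3)*(-112 + 21) = (-4 + √(9 + 6 - 5*4 + 4*(-6))/3)*(-91) = (-4 + √(9 + 6 - 20 - 24)/3)*(-91) = (-4 + √(-29)/3)*(-91) = (-4 + (I*√29)/3)*(-91) = (-4 + I*√29/3)*(-91) = 364 - 91*I*√29/3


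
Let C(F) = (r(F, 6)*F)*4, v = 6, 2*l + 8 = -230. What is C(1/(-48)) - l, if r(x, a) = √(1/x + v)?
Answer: 119 - I*√42/12 ≈ 119.0 - 0.54006*I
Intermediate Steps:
l = -119 (l = -4 + (½)*(-230) = -4 - 115 = -119)
r(x, a) = √(6 + 1/x) (r(x, a) = √(1/x + 6) = √(6 + 1/x))
C(F) = 4*F*√(6 + 1/F) (C(F) = (√(6 + 1/F)*F)*4 = (F*√(6 + 1/F))*4 = 4*F*√(6 + 1/F))
C(1/(-48)) - l = 4*√(6 + 1/(1/(-48)))/(-48) - 1*(-119) = 4*(-1/48)*√(6 + 1/(-1/48)) + 119 = 4*(-1/48)*√(6 - 48) + 119 = 4*(-1/48)*√(-42) + 119 = 4*(-1/48)*(I*√42) + 119 = -I*√42/12 + 119 = 119 - I*√42/12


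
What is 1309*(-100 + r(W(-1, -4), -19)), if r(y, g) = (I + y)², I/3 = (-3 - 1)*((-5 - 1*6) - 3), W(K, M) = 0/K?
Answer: 36814316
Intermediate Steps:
W(K, M) = 0
I = 168 (I = 3*((-3 - 1)*((-5 - 1*6) - 3)) = 3*(-4*((-5 - 6) - 3)) = 3*(-4*(-11 - 3)) = 3*(-4*(-14)) = 3*56 = 168)
r(y, g) = (168 + y)²
1309*(-100 + r(W(-1, -4), -19)) = 1309*(-100 + (168 + 0)²) = 1309*(-100 + 168²) = 1309*(-100 + 28224) = 1309*28124 = 36814316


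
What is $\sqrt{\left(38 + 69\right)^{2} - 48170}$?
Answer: $i \sqrt{36721} \approx 191.63 i$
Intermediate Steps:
$\sqrt{\left(38 + 69\right)^{2} - 48170} = \sqrt{107^{2} - 48170} = \sqrt{11449 - 48170} = \sqrt{-36721} = i \sqrt{36721}$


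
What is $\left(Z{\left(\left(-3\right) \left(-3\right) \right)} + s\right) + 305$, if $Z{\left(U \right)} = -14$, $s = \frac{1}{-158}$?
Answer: $\frac{45977}{158} \approx 290.99$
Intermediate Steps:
$s = - \frac{1}{158} \approx -0.0063291$
$\left(Z{\left(\left(-3\right) \left(-3\right) \right)} + s\right) + 305 = \left(-14 - \frac{1}{158}\right) + 305 = - \frac{2213}{158} + 305 = \frac{45977}{158}$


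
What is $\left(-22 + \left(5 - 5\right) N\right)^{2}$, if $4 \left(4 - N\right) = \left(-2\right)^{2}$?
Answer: $484$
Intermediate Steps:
$N = 3$ ($N = 4 - \frac{\left(-2\right)^{2}}{4} = 4 - 1 = 3$)
$\left(-22 + \left(5 - 5\right) N\right)^{2} = \left(-22 + \left(5 - 5\right) 3\right)^{2} = \left(-22 + 0 \cdot 3\right)^{2} = \left(-22 + 0\right)^{2} = \left(-22\right)^{2} = 484$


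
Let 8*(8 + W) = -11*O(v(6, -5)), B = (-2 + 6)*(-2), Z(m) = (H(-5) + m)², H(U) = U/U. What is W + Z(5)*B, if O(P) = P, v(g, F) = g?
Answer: -1217/4 ≈ -304.25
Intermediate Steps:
H(U) = 1
Z(m) = (1 + m)²
B = -8 (B = 4*(-2) = -8)
W = -65/4 (W = -8 + (-11*6)/8 = -8 + (⅛)*(-66) = -8 - 33/4 = -65/4 ≈ -16.250)
W + Z(5)*B = -65/4 + (1 + 5)²*(-8) = -65/4 + 6²*(-8) = -65/4 + 36*(-8) = -65/4 - 288 = -1217/4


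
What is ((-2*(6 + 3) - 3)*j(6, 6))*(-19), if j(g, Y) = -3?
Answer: -1197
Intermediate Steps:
((-2*(6 + 3) - 3)*j(6, 6))*(-19) = ((-2*(6 + 3) - 3)*(-3))*(-19) = ((-2*9 - 3)*(-3))*(-19) = ((-18 - 3)*(-3))*(-19) = -21*(-3)*(-19) = 63*(-19) = -1197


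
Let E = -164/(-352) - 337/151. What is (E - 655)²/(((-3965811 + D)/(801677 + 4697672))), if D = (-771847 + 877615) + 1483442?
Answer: -418843407548183152725/419638682081344 ≈ -9.9811e+5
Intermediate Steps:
D = 1589210 (D = 105768 + 1483442 = 1589210)
E = -23465/13288 (E = -164*(-1/352) - 337*1/151 = 41/88 - 337/151 = -23465/13288 ≈ -1.7659)
(E - 655)²/(((-3965811 + D)/(801677 + 4697672))) = (-23465/13288 - 655)²/(((-3965811 + 1589210)/(801677 + 4697672))) = (-8727105/13288)²/((-2376601/5499349)) = 76162361681025/(176570944*((-2376601*1/5499349))) = 76162361681025/(176570944*(-2376601/5499349)) = (76162361681025/176570944)*(-5499349/2376601) = -418843407548183152725/419638682081344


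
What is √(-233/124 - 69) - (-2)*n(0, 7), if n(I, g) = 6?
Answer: 12 + I*√272459/62 ≈ 12.0 + 8.419*I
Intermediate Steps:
√(-233/124 - 69) - (-2)*n(0, 7) = √(-233/124 - 69) - (-2)*6 = √(-233*1/124 - 69) - 1*(-12) = √(-233/124 - 69) + 12 = √(-8789/124) + 12 = I*√272459/62 + 12 = 12 + I*√272459/62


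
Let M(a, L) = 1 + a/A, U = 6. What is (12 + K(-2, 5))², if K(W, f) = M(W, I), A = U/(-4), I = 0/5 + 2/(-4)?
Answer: 1849/9 ≈ 205.44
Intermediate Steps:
I = -½ (I = 0*(⅕) + 2*(-¼) = 0 - ½ = -½ ≈ -0.50000)
A = -3/2 (A = 6/(-4) = 6*(-¼) = -3/2 ≈ -1.5000)
M(a, L) = 1 - 2*a/3 (M(a, L) = 1 + a/(-3/2) = 1 + a*(-⅔) = 1 - 2*a/3)
K(W, f) = 1 - 2*W/3
(12 + K(-2, 5))² = (12 + (1 - ⅔*(-2)))² = (12 + (1 + 4/3))² = (12 + 7/3)² = (43/3)² = 1849/9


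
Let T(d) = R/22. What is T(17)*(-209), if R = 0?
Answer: 0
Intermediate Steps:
T(d) = 0 (T(d) = 0/22 = 0*(1/22) = 0)
T(17)*(-209) = 0*(-209) = 0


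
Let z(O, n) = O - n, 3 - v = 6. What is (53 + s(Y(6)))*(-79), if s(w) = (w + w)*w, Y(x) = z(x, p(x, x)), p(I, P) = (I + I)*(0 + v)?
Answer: -282899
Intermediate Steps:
v = -3 (v = 3 - 1*6 = 3 - 6 = -3)
p(I, P) = -6*I (p(I, P) = (I + I)*(0 - 3) = (2*I)*(-3) = -6*I)
Y(x) = 7*x (Y(x) = x - (-6)*x = x + 6*x = 7*x)
s(w) = 2*w² (s(w) = (2*w)*w = 2*w²)
(53 + s(Y(6)))*(-79) = (53 + 2*(7*6)²)*(-79) = (53 + 2*42²)*(-79) = (53 + 2*1764)*(-79) = (53 + 3528)*(-79) = 3581*(-79) = -282899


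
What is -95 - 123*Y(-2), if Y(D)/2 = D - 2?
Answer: 889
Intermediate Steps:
Y(D) = -4 + 2*D (Y(D) = 2*(D - 2) = 2*(-2 + D) = -4 + 2*D)
-95 - 123*Y(-2) = -95 - 123*(-4 + 2*(-2)) = -95 - 123*(-4 - 4) = -95 - 123*(-8) = -95 + 984 = 889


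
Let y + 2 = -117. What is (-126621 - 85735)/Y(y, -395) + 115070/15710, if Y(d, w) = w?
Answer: 338156541/620545 ≈ 544.93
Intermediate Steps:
y = -119 (y = -2 - 117 = -119)
(-126621 - 85735)/Y(y, -395) + 115070/15710 = (-126621 - 85735)/(-395) + 115070/15710 = -212356*(-1/395) + 115070*(1/15710) = 212356/395 + 11507/1571 = 338156541/620545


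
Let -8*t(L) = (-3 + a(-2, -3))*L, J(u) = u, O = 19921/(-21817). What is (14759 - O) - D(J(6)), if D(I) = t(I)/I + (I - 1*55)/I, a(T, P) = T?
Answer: 7732357453/523608 ≈ 14767.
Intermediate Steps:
O = -19921/21817 (O = 19921*(-1/21817) = -19921/21817 ≈ -0.91310)
t(L) = 5*L/8 (t(L) = -(-3 - 2)*L/8 = -(-5)*L/8 = 5*L/8)
D(I) = 5/8 + (-55 + I)/I (D(I) = (5*I/8)/I + (I - 1*55)/I = 5/8 + (I - 55)/I = 5/8 + (-55 + I)/I)
(14759 - O) - D(J(6)) = (14759 - 1*(-19921/21817)) - (13/8 - 55/6) = (14759 + 19921/21817) - (13/8 - 55*⅙) = 322017024/21817 - (13/8 - 55/6) = 322017024/21817 - 1*(-181/24) = 322017024/21817 + 181/24 = 7732357453/523608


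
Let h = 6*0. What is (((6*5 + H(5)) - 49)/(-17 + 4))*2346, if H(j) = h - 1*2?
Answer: 49266/13 ≈ 3789.7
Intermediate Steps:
h = 0
H(j) = -2 (H(j) = 0 - 1*2 = 0 - 2 = -2)
(((6*5 + H(5)) - 49)/(-17 + 4))*2346 = (((6*5 - 2) - 49)/(-17 + 4))*2346 = (((30 - 2) - 49)/(-13))*2346 = ((28 - 49)*(-1/13))*2346 = -21*(-1/13)*2346 = (21/13)*2346 = 49266/13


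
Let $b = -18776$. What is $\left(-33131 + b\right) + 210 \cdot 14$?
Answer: $-48967$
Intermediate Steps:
$\left(-33131 + b\right) + 210 \cdot 14 = \left(-33131 - 18776\right) + 210 \cdot 14 = -51907 + 2940 = -48967$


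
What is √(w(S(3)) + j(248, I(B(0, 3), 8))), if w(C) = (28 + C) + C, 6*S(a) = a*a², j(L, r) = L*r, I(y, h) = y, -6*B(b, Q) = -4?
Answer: √1821/3 ≈ 14.224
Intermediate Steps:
B(b, Q) = ⅔ (B(b, Q) = -⅙*(-4) = ⅔)
S(a) = a³/6 (S(a) = (a*a²)/6 = a³/6)
w(C) = 28 + 2*C
√(w(S(3)) + j(248, I(B(0, 3), 8))) = √((28 + 2*((⅙)*3³)) + 248*(⅔)) = √((28 + 2*((⅙)*27)) + 496/3) = √((28 + 2*(9/2)) + 496/3) = √((28 + 9) + 496/3) = √(37 + 496/3) = √(607/3) = √1821/3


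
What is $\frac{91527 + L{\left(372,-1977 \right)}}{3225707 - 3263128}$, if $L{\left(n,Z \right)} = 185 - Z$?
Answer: $- \frac{93689}{37421} \approx -2.5036$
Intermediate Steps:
$\frac{91527 + L{\left(372,-1977 \right)}}{3225707 - 3263128} = \frac{91527 + \left(185 - -1977\right)}{3225707 - 3263128} = \frac{91527 + \left(185 + 1977\right)}{-37421} = \left(91527 + 2162\right) \left(- \frac{1}{37421}\right) = 93689 \left(- \frac{1}{37421}\right) = - \frac{93689}{37421}$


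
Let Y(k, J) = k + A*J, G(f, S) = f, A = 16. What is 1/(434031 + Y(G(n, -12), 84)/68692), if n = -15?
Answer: 68692/29814458781 ≈ 2.3040e-6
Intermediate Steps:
Y(k, J) = k + 16*J
1/(434031 + Y(G(n, -12), 84)/68692) = 1/(434031 + (-15 + 16*84)/68692) = 1/(434031 + (-15 + 1344)*(1/68692)) = 1/(434031 + 1329*(1/68692)) = 1/(434031 + 1329/68692) = 1/(29814458781/68692) = 68692/29814458781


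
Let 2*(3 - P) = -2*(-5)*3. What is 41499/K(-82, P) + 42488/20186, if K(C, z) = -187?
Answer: -414876779/1887391 ≈ -219.81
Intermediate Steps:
P = -12 (P = 3 - (-2*(-5))*3/2 = 3 - 5*3 = 3 - ½*30 = 3 - 15 = -12)
41499/K(-82, P) + 42488/20186 = 41499/(-187) + 42488/20186 = 41499*(-1/187) + 42488*(1/20186) = -41499/187 + 21244/10093 = -414876779/1887391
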